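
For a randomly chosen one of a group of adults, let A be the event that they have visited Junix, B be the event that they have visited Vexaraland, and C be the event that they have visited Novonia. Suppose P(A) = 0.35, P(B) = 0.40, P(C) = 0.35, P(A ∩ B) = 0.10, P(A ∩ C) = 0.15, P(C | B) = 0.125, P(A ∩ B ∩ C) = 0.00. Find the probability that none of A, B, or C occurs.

0.20

P(B ∩ C) = P(B)·P(C|B) = 0.40 × 0.125 = 0.05
P(A ∪ B ∪ C) = 0.35 + 0.40 + 0.35 − 0.10 − 0.15 − 0.05 + 0.00 = 0.80
P(none) = 1 − 0.80 = 0.20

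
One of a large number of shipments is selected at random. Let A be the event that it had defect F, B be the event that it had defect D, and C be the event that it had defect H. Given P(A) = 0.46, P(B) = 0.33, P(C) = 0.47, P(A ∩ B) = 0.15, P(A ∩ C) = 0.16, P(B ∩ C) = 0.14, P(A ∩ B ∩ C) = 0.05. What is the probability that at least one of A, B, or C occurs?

0.86

Using inclusion–exclusion:
P(A ∪ B ∪ C) = 0.46 + 0.33 + 0.47 − 0.15 − 0.16 − 0.14 + 0.05 = 0.86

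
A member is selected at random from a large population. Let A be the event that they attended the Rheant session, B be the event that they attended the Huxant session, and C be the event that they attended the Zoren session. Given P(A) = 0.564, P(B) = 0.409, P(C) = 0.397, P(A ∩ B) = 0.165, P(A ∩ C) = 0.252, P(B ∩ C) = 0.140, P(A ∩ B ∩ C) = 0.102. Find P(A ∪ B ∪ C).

Using inclusion–exclusion:
P(A ∪ B ∪ C) = 0.564 + 0.409 + 0.397 − 0.165 − 0.252 − 0.140 + 0.102 = 0.915

0.915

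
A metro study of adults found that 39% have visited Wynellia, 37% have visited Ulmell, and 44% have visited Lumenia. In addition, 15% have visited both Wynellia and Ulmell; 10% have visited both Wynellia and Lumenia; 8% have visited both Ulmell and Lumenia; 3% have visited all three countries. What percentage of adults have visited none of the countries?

10%

Inclusion–exclusion gives
P(union) = 39 + 37 + 44 − 15 − 10 − 8 + 3 = 90%
P(none) = 100% − 90% = 10%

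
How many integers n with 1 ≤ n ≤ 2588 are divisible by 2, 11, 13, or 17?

1567

Inclusion–exclusion gives
floor(2588/2) + floor(2588/11) + floor(2588/13) + floor(2588/17) − floor(2588/22) − floor(2588/26) − floor(2588/34) − floor(2588/143) − floor(2588/187) − floor(2588/221) + floor(2588/286) + floor(2588/374) + floor(2588/442) + floor(2588/2431) − floor(2588/4862) = 1294 + 235 + 199 + 152 − 117 − 99 − 76 − 18 − 13 − 11 + 9 + 6 + 5 + 1 − 0 = 1567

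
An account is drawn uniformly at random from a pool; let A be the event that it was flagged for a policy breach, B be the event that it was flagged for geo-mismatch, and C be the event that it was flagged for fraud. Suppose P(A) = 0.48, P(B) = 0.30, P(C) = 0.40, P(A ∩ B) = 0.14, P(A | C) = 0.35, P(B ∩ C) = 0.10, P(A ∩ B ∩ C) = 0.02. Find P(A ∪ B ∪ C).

0.82

P(A ∩ C) = P(C)·P(A|C) = 0.40 × 0.35 = 0.14
P(A ∪ B ∪ C) = 0.48 + 0.30 + 0.40 − 0.14 − 0.14 − 0.10 + 0.02 = 0.82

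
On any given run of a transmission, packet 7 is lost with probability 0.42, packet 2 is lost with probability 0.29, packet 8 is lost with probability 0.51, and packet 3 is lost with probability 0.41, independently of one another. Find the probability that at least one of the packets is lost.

P(none) = (1 − 0.42) × (1 − 0.29) × (1 − 0.51) × (1 − 0.41) = 0.58 × 0.71 × 0.49 × 0.59 = 0.11905138
P(at least one) = 1 − 0.11905138 = 0.88094862

0.88094862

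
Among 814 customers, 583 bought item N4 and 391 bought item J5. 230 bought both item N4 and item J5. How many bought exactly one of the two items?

514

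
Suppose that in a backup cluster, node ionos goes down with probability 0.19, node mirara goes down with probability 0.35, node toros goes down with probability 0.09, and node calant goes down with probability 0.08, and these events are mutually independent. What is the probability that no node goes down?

P(none) = (1 − 0.19) × (1 − 0.35) × (1 − 0.09) × (1 − 0.08) = 0.81 × 0.65 × 0.91 × 0.92 = 0.4407858

0.4407858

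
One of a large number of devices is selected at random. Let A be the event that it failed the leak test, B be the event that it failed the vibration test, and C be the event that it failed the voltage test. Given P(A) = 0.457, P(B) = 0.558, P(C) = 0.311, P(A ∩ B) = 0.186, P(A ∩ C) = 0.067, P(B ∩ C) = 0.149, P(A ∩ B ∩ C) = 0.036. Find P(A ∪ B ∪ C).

0.960

Apply inclusion-exclusion:
P(A ∪ B ∪ C) = 0.457 + 0.558 + 0.311 − 0.186 − 0.067 − 0.149 + 0.036 = 0.960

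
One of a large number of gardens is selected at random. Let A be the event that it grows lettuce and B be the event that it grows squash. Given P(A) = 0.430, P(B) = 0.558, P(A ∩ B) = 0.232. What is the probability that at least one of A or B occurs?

By inclusion-exclusion,
P(A ∪ B) = 0.430 + 0.558 − 0.232 = 0.756

0.756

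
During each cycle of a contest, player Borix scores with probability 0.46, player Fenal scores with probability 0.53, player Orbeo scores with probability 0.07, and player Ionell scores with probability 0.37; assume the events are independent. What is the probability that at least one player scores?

P(none) = (1 − 0.46) × (1 − 0.53) × (1 − 0.07) × (1 − 0.37) = 0.54 × 0.47 × 0.93 × 0.63 = 0.14870142
P(at least one) = 1 − 0.14870142 = 0.85129858

0.85129858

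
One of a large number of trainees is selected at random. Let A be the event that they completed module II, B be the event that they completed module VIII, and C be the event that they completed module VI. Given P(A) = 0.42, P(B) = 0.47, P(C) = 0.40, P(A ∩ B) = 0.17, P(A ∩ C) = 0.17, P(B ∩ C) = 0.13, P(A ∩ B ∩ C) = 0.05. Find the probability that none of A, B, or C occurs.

0.13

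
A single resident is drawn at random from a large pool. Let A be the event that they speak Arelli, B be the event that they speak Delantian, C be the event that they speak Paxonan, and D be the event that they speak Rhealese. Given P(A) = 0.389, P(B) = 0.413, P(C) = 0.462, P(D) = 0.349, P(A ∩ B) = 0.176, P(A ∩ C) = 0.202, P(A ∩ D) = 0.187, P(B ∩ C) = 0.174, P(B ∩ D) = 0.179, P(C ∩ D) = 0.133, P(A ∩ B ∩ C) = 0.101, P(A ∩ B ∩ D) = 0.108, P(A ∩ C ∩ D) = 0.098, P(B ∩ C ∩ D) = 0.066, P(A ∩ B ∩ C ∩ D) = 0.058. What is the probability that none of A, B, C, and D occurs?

Inclusion–exclusion gives
P(A ∪ B ∪ C ∪ D) = 0.389 + 0.413 + 0.462 + 0.349 − 0.176 − 0.202 − 0.187 − 0.174 − 0.179 − 0.133 + 0.101 + 0.108 + 0.098 + 0.066 − 0.058 = 0.877
P(none) = 1 − 0.877 = 0.123

0.123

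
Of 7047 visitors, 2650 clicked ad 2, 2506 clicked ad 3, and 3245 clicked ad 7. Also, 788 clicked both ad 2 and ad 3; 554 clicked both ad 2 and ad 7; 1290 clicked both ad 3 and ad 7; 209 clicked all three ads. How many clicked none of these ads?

|union| = 2650 + 2506 + 3245 − 788 − 554 − 1290 + 209 = 5978
None: 7047 − 5978 = 1069

1069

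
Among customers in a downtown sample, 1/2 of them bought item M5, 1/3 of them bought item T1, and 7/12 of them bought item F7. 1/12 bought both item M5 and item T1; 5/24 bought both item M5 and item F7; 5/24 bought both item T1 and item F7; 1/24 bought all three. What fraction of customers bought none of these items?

1/24

Inclusion–exclusion gives
P(≥1) = 1/2 + 1/3 + 7/12 − 1/12 − 5/24 − 5/24 + 1/24 = 23/24
P(none) = 1 − 23/24 = 1/24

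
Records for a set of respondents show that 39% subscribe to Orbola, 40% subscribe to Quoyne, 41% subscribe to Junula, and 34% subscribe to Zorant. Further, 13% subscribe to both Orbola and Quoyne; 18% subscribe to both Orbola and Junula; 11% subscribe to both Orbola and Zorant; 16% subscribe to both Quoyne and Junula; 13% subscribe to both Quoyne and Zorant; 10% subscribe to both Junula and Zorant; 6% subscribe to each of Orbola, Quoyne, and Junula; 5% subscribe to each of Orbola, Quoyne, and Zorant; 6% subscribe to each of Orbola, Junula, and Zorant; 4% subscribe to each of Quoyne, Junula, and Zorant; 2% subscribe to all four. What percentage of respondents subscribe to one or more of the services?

92%

Using inclusion–exclusion:
P(union) = 39 + 40 + 41 + 34 − 13 − 18 − 11 − 16 − 13 − 10 + 6 + 5 + 6 + 4 − 2 = 92%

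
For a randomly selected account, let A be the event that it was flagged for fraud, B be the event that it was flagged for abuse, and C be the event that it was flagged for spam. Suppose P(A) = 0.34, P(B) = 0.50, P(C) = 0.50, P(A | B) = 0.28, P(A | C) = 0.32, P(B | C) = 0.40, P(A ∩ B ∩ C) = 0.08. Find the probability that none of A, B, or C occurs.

P(A ∩ B) = P(B)·P(A|B) = 0.50 × 0.28 = 0.14
P(A ∩ C) = P(C)·P(A|C) = 0.50 × 0.32 = 0.16
P(B ∩ C) = P(C)·P(B|C) = 0.50 × 0.40 = 0.20
Using inclusion–exclusion:
P(A ∪ B ∪ C) = 0.34 + 0.50 + 0.50 − 0.14 − 0.16 − 0.20 + 0.08 = 0.92
P(none) = 1 − 0.92 = 0.08

0.08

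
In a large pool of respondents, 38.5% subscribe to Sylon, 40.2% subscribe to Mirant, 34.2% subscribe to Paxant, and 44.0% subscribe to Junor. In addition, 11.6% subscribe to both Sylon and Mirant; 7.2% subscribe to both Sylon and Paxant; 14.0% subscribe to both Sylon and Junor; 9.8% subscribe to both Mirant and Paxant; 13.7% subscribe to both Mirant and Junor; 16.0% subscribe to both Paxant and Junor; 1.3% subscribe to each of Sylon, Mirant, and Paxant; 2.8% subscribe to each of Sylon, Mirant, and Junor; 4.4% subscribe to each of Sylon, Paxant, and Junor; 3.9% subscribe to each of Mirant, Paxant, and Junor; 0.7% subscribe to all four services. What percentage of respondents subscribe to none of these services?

3.7%

Inclusion–exclusion gives
P(at least one) = 38.5 + 40.2 + 34.2 + 44.0 − 11.6 − 7.2 − 14.0 − 9.8 − 13.7 − 16.0 + 1.3 + 2.8 + 4.4 + 3.9 − 0.7 = 96.3%
P(none) = 100% − 96.3% = 3.7%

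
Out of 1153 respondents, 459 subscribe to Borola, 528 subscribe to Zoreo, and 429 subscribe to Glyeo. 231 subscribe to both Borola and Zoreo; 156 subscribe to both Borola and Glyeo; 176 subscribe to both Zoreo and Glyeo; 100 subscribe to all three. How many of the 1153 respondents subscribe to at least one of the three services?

953

Apply inclusion-exclusion:
|union| = 459 + 528 + 429 − 231 − 156 − 176 + 100 = 953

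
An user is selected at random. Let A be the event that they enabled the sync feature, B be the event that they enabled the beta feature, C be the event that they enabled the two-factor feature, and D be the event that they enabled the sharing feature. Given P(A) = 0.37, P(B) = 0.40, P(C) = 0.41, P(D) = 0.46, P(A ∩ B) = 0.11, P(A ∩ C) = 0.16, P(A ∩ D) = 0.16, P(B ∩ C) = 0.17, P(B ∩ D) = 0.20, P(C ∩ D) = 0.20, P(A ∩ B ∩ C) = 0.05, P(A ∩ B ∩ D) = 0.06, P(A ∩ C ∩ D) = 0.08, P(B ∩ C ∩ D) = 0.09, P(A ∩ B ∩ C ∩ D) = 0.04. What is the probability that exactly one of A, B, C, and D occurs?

0.32

Using the inclusion–exclusion count for exactly one event:
P(exactly one) = 0.37 + 0.40 + 0.41 + 0.46 − 2·0.11 − 2·0.16 − 2·0.16 − 2·0.17 − 2·0.20 − 2·0.20 + 3·0.05 + 3·0.06 + 3·0.08 + 3·0.09 − 4·0.04 = 0.32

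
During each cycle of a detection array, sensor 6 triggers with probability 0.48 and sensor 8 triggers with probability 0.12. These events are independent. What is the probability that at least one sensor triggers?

P(none) = (1 − 0.48) × (1 − 0.12) = 0.52 × 0.88 = 0.4576
P(at least one) = 1 − 0.4576 = 0.5424

0.5424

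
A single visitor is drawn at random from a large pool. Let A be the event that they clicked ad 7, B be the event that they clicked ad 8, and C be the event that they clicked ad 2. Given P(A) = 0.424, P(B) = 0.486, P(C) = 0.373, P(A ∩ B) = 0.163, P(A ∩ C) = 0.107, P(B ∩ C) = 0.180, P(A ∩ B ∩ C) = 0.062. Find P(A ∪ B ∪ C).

0.895

P(A ∪ B ∪ C) = 0.424 + 0.486 + 0.373 − 0.163 − 0.107 − 0.180 + 0.062 = 0.895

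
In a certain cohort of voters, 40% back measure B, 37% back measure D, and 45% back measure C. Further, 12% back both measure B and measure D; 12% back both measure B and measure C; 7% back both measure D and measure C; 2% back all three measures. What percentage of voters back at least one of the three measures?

93%

P(≥1) = 40 + 37 + 45 − 12 − 12 − 7 + 2 = 93%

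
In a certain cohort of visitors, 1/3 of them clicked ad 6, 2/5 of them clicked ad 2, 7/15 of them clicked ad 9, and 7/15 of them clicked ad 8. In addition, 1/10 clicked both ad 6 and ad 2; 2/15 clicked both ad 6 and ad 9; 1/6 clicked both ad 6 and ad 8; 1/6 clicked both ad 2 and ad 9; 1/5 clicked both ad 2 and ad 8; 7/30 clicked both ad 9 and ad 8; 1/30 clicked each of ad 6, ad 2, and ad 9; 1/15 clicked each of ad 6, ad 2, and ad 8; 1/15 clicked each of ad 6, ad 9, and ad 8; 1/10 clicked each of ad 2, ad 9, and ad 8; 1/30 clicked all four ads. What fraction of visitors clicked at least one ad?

By inclusion-exclusion,
P(union) = 1/3 + 2/5 + 7/15 + 7/15 − 1/10 − 2/15 − 1/6 − 1/6 − 1/5 − 7/30 + 1/30 + 1/15 + 1/15 + 1/10 − 1/30 = 9/10

9/10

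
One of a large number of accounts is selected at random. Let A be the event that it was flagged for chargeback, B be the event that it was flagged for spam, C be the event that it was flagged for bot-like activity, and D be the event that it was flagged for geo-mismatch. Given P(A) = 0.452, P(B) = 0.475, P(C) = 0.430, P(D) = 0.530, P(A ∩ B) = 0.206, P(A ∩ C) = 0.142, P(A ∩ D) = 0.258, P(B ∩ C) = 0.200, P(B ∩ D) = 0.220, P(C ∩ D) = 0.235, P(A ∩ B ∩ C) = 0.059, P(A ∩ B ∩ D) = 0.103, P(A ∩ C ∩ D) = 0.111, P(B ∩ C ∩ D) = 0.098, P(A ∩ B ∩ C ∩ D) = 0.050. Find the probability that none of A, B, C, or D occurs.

0.053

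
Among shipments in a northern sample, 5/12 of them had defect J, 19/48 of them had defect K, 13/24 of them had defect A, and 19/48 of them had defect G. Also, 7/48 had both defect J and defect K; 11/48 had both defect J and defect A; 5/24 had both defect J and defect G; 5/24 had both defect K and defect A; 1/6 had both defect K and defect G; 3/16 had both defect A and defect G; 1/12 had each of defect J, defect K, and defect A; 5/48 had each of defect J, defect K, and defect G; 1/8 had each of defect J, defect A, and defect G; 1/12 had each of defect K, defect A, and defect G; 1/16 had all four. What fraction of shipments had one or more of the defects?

P(union) = 5/12 + 19/48 + 13/24 + 19/48 − 7/48 − 11/48 − 5/24 − 5/24 − 1/6 − 3/16 + 1/12 + 5/48 + 1/8 + 1/12 − 1/16 = 15/16

15/16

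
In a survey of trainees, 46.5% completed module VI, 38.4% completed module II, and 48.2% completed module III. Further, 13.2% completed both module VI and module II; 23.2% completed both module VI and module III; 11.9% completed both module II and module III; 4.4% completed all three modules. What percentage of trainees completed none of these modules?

Apply inclusion-exclusion:
P(≥1) = 46.5 + 38.4 + 48.2 − 13.2 − 23.2 − 11.9 + 4.4 = 89.2%
P(none) = 100% − 89.2% = 10.8%

10.8%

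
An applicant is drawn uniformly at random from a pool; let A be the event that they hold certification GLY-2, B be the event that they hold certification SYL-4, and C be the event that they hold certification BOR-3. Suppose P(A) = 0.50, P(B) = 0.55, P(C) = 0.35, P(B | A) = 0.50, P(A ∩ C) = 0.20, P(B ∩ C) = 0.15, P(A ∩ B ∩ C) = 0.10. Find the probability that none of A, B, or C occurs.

P(A ∩ B) = P(A)·P(B|A) = 0.50 × 0.50 = 0.25
P(A ∪ B ∪ C) = 0.50 + 0.55 + 0.35 − 0.25 − 0.20 − 0.15 + 0.10 = 0.90
P(none) = 1 − 0.90 = 0.10

0.10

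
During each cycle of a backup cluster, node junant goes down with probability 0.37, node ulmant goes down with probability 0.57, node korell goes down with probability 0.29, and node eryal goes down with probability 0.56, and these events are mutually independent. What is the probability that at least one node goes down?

0.91537084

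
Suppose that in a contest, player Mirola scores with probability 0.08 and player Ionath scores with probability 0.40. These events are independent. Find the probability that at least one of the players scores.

Independence gives P(none) = ∏(1 − pᵢ).
P(none) = (1 − 0.08) × (1 − 0.40) = 0.92 × 0.60 = 0.552
P(at least one) = 1 − 0.552 = 0.448

0.448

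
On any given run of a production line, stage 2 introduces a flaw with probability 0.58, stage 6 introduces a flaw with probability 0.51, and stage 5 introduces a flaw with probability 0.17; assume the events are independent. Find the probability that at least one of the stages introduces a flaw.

0.829186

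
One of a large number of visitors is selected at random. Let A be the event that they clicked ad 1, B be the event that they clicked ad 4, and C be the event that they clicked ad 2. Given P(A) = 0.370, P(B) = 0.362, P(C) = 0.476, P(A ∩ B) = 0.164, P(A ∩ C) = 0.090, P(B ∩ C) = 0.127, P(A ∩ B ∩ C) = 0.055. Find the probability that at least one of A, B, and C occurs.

0.882

P(A ∪ B ∪ C) = 0.370 + 0.362 + 0.476 − 0.164 − 0.090 − 0.127 + 0.055 = 0.882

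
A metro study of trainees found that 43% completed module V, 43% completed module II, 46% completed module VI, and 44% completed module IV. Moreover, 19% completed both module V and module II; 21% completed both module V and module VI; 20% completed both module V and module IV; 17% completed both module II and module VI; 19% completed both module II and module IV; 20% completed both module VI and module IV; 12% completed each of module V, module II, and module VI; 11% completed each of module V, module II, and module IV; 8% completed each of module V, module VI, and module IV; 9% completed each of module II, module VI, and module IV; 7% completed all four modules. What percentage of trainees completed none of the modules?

7%

P(at least one) = 43 + 43 + 46 + 44 − 19 − 21 − 20 − 17 − 19 − 20 + 12 + 11 + 8 + 9 − 7 = 93%
P(none) = 100% − 93% = 7%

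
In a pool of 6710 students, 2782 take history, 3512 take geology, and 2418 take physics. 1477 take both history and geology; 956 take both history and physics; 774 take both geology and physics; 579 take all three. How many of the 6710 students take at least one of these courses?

6084

Using inclusion–exclusion:
|union| = 2782 + 3512 + 2418 − 1477 − 956 − 774 + 579 = 6084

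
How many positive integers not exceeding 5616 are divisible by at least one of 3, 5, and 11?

By inclusion-exclusion,
1872 + 1123 + 510 − 374 − 170 − 102 + 34 = 2893

2893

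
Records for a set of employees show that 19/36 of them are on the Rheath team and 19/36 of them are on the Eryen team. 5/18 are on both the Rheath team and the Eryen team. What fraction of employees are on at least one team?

7/9

By inclusion-exclusion,
P(union) = 19/36 + 19/36 − 5/18 = 7/9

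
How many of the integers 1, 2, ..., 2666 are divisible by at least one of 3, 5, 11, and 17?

Apply inclusion-exclusion:
888 + 533 + 242 + 156 − 177 − 80 − 52 − 48 − 31 − 14 + 16 + 10 + 4 + 2 − 0 = 1449

1449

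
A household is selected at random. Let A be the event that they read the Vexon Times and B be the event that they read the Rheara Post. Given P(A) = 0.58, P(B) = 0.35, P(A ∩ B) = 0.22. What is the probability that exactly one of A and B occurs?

0.49

By inclusion–exclusion (exactly-one form):
P(exactly one) = 0.58 + 0.35 − 2·0.22 = 0.49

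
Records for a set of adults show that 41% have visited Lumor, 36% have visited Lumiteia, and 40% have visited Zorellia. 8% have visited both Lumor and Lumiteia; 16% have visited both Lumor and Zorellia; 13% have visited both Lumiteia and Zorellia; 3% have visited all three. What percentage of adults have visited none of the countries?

17%

P(at least one) = 41 + 36 + 40 − 8 − 16 − 13 + 3 = 83%
P(none) = 100% − 83% = 17%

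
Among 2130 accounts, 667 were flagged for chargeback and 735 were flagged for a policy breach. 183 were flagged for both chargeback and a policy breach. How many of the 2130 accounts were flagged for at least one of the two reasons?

|at least one| = 667 + 735 − 183 = 1219

1219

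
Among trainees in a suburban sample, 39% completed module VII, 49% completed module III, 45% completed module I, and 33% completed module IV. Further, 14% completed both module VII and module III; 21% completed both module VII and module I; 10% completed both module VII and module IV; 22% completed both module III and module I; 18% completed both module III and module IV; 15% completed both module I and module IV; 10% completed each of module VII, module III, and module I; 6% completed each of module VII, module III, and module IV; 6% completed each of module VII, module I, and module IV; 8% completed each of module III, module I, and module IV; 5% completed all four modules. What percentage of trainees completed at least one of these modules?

91%

Using inclusion–exclusion:
P(at least one) = 39 + 49 + 45 + 33 − 14 − 21 − 10 − 22 − 18 − 15 + 10 + 6 + 6 + 8 − 5 = 91%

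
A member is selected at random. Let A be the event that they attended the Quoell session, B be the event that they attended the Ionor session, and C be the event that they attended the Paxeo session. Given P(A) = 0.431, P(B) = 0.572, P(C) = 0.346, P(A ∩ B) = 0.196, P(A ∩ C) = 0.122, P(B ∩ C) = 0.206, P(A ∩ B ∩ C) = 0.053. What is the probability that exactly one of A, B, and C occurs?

Using the inclusion–exclusion count for exactly one event:
P(exactly one) = 0.431 + 0.572 + 0.346 − 2·0.196 − 2·0.122 − 2·0.206 + 3·0.053 = 0.460

0.460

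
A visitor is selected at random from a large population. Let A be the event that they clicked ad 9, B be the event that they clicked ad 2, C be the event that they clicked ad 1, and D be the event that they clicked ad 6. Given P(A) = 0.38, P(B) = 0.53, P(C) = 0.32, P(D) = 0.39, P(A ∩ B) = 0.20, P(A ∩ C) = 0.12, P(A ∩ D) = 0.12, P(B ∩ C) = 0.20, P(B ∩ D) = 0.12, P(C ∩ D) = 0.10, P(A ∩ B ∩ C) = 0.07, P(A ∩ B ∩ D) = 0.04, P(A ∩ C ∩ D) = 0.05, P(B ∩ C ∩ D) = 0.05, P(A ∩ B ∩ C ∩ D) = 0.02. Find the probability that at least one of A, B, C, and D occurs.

0.95

Inclusion–exclusion gives
P(A ∪ B ∪ C ∪ D) = 0.38 + 0.53 + 0.32 + 0.39 − 0.20 − 0.12 − 0.12 − 0.20 − 0.12 − 0.10 + 0.07 + 0.04 + 0.05 + 0.05 − 0.02 = 0.95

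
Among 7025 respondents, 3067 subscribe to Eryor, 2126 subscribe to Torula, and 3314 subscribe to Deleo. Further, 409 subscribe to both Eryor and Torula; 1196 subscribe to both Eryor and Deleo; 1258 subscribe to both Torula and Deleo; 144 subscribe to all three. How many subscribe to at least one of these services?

|at least one| = 3067 + 2126 + 3314 − 409 − 1196 − 1258 + 144 = 5788

5788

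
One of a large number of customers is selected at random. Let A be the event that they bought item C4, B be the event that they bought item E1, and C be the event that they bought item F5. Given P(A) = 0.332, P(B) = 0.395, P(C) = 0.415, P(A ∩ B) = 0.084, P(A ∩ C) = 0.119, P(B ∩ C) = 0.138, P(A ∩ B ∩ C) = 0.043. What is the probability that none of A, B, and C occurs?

P(A ∪ B ∪ C) = 0.332 + 0.395 + 0.415 − 0.084 − 0.119 − 0.138 + 0.043 = 0.844
P(none) = 1 − 0.844 = 0.156

0.156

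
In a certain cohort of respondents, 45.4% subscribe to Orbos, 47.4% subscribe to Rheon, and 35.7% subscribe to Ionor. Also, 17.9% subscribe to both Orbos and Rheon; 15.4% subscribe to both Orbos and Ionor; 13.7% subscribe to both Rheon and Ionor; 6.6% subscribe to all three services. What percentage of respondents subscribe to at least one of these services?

P(union) = 45.4 + 47.4 + 35.7 − 17.9 − 15.4 − 13.7 + 6.6 = 88.1%

88.1%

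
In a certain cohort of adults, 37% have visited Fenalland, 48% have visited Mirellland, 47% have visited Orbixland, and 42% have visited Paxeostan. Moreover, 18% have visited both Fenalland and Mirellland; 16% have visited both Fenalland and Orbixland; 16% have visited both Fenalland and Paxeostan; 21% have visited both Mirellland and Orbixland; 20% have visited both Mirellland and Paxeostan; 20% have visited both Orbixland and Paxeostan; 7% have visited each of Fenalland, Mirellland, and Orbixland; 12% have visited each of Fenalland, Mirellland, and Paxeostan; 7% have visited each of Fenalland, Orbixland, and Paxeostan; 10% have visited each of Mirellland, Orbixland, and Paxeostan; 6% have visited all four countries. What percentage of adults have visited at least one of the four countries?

P(union) = 37 + 48 + 47 + 42 − 18 − 16 − 16 − 21 − 20 − 20 + 7 + 12 + 7 + 10 − 6 = 93%

93%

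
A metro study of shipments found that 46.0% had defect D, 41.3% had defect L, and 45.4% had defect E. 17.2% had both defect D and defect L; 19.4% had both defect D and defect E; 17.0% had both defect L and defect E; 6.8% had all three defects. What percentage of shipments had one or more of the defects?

Inclusion–exclusion gives
P(≥1) = 46.0 + 41.3 + 45.4 − 17.2 − 19.4 − 17.0 + 6.8 = 85.9%

85.9%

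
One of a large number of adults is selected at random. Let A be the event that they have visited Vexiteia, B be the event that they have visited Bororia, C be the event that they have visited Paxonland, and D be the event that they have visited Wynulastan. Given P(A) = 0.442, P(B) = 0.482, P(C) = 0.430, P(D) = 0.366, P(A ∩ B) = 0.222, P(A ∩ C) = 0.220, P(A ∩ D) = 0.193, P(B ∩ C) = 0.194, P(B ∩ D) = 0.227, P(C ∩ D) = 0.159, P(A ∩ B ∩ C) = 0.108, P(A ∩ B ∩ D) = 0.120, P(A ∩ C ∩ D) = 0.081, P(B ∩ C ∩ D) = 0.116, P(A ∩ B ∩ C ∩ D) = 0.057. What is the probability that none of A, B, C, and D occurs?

0.127

P(A ∪ B ∪ C ∪ D) = 0.442 + 0.482 + 0.430 + 0.366 − 0.222 − 0.220 − 0.193 − 0.194 − 0.227 − 0.159 + 0.108 + 0.120 + 0.081 + 0.116 − 0.057 = 0.873
P(none) = 1 − 0.873 = 0.127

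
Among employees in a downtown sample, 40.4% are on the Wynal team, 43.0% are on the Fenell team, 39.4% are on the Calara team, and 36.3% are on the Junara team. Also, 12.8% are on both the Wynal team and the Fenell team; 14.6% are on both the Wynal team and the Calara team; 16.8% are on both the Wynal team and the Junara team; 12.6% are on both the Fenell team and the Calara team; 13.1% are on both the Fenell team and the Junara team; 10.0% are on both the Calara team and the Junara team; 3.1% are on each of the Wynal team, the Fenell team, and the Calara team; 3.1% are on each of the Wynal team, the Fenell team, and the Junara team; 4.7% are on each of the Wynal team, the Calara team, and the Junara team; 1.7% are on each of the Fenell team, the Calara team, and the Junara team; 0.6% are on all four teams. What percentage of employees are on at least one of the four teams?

Using inclusion–exclusion:
P(at least one) = 40.4 + 43.0 + 39.4 + 36.3 − 12.8 − 14.6 − 16.8 − 12.6 − 13.1 − 10.0 + 3.1 + 3.1 + 4.7 + 1.7 − 0.6 = 91.2%

91.2%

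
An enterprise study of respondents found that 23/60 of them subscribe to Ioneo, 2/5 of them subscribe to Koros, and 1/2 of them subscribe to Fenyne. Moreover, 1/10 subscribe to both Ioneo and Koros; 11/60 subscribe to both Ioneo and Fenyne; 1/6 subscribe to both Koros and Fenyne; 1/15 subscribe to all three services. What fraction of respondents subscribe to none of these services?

Inclusion–exclusion gives
P(≥1) = 23/60 + 2/5 + 1/2 − 1/10 − 11/60 − 1/6 + 1/15 = 9/10
P(none) = 1 − 9/10 = 1/10

1/10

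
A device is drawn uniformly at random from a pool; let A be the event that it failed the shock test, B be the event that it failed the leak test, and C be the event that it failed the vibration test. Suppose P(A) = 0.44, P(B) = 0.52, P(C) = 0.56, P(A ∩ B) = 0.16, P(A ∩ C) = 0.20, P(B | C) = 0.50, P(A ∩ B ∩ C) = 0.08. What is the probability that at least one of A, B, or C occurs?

0.96

P(B ∩ C) = P(C)·P(B|C) = 0.56 × 0.50 = 0.28
Apply inclusion-exclusion:
P(A ∪ B ∪ C) = 0.44 + 0.52 + 0.56 − 0.16 − 0.20 − 0.28 + 0.08 = 0.96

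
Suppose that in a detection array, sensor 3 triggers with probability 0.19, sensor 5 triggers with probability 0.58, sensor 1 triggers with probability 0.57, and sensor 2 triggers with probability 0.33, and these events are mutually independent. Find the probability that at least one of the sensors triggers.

P(none) = (1 − 0.19) × (1 − 0.58) × (1 − 0.57) × (1 − 0.33) = 0.81 × 0.42 × 0.43 × 0.67 = 0.09801162
P(at least one) = 1 − 0.09801162 = 0.90198838

0.90198838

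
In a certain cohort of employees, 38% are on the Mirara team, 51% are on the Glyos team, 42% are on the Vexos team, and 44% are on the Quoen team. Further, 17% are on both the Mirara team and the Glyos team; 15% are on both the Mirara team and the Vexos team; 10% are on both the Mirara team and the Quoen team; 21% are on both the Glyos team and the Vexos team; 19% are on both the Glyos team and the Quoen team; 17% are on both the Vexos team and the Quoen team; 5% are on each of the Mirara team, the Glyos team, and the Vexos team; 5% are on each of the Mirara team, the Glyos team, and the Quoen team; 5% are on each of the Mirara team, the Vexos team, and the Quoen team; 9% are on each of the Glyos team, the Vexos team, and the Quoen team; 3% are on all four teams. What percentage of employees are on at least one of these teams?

97%

By inclusion-exclusion,
P(≥1) = 38 + 51 + 42 + 44 − 17 − 15 − 10 − 21 − 19 − 17 + 5 + 5 + 5 + 9 − 3 = 97%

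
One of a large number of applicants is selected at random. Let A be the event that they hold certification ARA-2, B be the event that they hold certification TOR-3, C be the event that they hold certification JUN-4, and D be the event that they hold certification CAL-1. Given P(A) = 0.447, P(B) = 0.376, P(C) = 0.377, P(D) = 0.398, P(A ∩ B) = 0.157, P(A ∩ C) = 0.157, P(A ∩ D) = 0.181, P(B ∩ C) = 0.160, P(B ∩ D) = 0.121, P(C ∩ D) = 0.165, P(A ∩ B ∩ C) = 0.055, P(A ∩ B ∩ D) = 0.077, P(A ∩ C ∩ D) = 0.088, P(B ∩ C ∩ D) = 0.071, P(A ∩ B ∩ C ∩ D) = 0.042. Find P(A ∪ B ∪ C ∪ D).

0.906

P(A ∪ B ∪ C ∪ D) = 0.447 + 0.376 + 0.377 + 0.398 − 0.157 − 0.157 − 0.181 − 0.160 − 0.121 − 0.165 + 0.055 + 0.077 + 0.088 + 0.071 − 0.042 = 0.906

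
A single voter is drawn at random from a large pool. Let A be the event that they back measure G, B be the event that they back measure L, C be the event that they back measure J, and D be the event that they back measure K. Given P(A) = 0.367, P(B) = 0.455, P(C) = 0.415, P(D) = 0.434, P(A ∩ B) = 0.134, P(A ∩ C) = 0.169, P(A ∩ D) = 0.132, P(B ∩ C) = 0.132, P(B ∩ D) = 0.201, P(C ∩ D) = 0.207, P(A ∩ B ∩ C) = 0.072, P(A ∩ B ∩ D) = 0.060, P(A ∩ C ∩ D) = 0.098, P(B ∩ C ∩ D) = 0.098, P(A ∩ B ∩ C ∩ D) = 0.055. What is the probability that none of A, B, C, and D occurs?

P(A ∪ B ∪ C ∪ D) = 0.367 + 0.455 + 0.415 + 0.434 − 0.134 − 0.169 − 0.132 − 0.132 − 0.201 − 0.207 + 0.072 + 0.060 + 0.098 + 0.098 − 0.055 = 0.969
P(none) = 1 − 0.969 = 0.031

0.031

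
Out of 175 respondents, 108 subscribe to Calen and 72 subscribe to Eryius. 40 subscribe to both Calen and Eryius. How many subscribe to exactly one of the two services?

N(exactly one) = 108 + 72 − 2·40 = 100

100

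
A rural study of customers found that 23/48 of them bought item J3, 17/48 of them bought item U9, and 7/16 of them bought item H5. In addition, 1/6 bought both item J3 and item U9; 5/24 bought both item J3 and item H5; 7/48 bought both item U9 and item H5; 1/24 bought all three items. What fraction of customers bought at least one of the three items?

19/24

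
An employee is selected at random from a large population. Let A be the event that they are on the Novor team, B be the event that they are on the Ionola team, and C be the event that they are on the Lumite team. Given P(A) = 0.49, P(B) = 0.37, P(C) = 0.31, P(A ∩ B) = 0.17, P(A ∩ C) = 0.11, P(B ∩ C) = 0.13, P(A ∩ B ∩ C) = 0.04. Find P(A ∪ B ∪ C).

0.80

P(A ∪ B ∪ C) = 0.49 + 0.37 + 0.31 − 0.17 − 0.11 − 0.13 + 0.04 = 0.80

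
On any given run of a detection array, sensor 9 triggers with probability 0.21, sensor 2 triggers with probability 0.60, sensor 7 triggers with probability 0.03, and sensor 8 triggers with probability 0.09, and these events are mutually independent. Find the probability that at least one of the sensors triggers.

P(none) = (1 − 0.21) × (1 − 0.60) × (1 − 0.03) × (1 − 0.09) = 0.79 × 0.40 × 0.97 × 0.91 = 0.2789332
P(at least one) = 1 − 0.2789332 = 0.7210668

0.7210668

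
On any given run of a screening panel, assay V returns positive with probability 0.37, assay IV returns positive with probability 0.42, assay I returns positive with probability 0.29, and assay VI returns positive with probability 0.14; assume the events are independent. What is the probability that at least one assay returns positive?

P(none) = (1 − 0.37) × (1 − 0.42) × (1 − 0.29) × (1 − 0.14) = 0.63 × 0.58 × 0.71 × 0.86 = 0.22311324
P(at least one) = 1 − 0.22311324 = 0.77688676

0.77688676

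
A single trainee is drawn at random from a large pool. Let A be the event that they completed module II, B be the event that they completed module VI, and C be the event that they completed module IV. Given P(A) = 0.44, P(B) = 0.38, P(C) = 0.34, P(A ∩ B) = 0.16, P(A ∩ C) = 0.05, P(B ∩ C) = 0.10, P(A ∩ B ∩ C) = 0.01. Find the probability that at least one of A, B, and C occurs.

Using inclusion–exclusion:
P(A ∪ B ∪ C) = 0.44 + 0.38 + 0.34 − 0.16 − 0.05 − 0.10 + 0.01 = 0.86

0.86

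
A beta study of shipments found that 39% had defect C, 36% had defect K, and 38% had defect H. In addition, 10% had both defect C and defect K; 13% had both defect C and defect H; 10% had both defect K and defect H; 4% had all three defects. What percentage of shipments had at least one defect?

84%

P(at least one) = 39 + 36 + 38 − 10 − 13 − 10 + 4 = 84%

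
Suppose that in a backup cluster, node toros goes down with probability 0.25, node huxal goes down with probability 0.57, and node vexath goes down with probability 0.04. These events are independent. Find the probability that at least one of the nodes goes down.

0.6904

P(none) = (1 − 0.25) × (1 − 0.57) × (1 − 0.04) = 0.75 × 0.43 × 0.96 = 0.3096
P(at least one) = 1 − 0.3096 = 0.6904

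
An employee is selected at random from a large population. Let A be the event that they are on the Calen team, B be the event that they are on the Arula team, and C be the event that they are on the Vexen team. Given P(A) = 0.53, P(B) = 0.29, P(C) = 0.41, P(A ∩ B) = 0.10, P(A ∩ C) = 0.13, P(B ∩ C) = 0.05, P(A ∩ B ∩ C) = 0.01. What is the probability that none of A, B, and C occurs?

Apply inclusion-exclusion:
P(A ∪ B ∪ C) = 0.53 + 0.29 + 0.41 − 0.10 − 0.13 − 0.05 + 0.01 = 0.96
P(none) = 1 − 0.96 = 0.04

0.04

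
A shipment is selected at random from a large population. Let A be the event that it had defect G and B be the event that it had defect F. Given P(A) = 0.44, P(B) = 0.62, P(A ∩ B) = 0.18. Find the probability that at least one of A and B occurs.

0.88

Inclusion–exclusion gives
P(A ∪ B) = 0.44 + 0.62 − 0.18 = 0.88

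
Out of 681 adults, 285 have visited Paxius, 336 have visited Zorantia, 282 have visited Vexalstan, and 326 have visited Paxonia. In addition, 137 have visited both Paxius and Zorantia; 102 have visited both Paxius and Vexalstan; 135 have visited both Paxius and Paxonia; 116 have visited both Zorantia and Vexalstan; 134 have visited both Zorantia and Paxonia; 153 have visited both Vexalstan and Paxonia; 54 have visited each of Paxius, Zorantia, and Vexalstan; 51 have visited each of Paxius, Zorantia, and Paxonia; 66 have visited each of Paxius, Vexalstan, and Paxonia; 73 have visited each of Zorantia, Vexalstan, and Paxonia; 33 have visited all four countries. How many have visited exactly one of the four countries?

275

By inclusion–exclusion (exactly-one form):
N(exactly one) = 285 + 336 + 282 + 326 − 2·137 − 2·102 − 2·135 − 2·116 − 2·134 − 2·153 + 3·54 + 3·51 + 3·66 + 3·73 − 4·33 = 275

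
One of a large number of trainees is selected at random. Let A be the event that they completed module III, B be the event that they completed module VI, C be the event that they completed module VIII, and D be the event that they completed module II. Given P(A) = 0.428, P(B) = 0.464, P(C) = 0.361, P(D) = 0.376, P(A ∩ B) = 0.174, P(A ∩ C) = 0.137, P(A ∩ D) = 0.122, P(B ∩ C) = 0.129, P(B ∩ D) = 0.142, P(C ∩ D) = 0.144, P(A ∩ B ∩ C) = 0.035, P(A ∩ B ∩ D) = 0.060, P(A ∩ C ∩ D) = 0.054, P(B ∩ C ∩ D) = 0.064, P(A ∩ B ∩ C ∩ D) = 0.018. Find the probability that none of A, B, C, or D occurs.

P(A ∪ B ∪ C ∪ D) = 0.428 + 0.464 + 0.361 + 0.376 − 0.174 − 0.137 − 0.122 − 0.129 − 0.142 − 0.144 + 0.035 + 0.060 + 0.054 + 0.064 − 0.018 = 0.976
P(none) = 1 − 0.976 = 0.024

0.024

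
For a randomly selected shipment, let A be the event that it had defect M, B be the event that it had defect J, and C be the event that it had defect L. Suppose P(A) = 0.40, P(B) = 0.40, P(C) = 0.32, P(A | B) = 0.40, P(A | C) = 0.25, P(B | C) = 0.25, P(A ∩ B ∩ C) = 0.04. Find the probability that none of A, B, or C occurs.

P(A ∩ B) = P(B)·P(A|B) = 0.40 × 0.40 = 0.16
P(A ∩ C) = P(C)·P(A|C) = 0.32 × 0.25 = 0.08
P(B ∩ C) = P(C)·P(B|C) = 0.32 × 0.25 = 0.08
P(A ∪ B ∪ C) = 0.40 + 0.40 + 0.32 − 0.16 − 0.08 − 0.08 + 0.04 = 0.84
P(none) = 1 − 0.84 = 0.16

0.16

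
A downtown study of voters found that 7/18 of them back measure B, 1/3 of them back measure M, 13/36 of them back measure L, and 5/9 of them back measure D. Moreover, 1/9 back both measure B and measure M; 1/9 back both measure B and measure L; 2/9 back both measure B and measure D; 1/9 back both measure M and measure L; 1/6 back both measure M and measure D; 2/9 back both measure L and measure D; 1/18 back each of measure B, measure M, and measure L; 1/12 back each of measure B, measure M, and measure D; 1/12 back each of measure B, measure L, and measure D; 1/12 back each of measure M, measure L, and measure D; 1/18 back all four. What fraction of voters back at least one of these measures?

P(≥1) = 7/18 + 1/3 + 13/36 + 5/9 − 1/9 − 1/9 − 2/9 − 1/9 − 1/6 − 2/9 + 1/18 + 1/12 + 1/12 + 1/12 − 1/18 = 17/18

17/18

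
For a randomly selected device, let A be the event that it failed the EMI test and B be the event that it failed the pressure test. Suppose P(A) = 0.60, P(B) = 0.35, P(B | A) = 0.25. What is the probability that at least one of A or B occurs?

0.80

P(A ∩ B) = P(A)·P(B|A) = 0.60 × 0.25 = 0.15
P(A ∪ B) = 0.60 + 0.35 − 0.15 = 0.80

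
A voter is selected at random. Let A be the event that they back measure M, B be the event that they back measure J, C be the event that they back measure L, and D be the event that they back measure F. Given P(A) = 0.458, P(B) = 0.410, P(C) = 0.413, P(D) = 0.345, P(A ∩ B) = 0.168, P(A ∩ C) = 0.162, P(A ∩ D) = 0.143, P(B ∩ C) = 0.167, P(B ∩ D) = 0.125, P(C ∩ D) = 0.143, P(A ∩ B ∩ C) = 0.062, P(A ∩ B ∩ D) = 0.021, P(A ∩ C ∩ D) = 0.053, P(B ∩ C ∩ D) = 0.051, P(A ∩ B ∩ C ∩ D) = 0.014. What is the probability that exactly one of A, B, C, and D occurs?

By inclusion–exclusion (exactly-one form):
P(exactly one) = 0.458 + 0.410 + 0.413 + 0.345 − 2·0.168 − 2·0.162 − 2·0.143 − 2·0.167 − 2·0.125 − 2·0.143 + 3·0.062 + 3·0.021 + 3·0.053 + 3·0.051 − 4·0.014 = 0.315

0.315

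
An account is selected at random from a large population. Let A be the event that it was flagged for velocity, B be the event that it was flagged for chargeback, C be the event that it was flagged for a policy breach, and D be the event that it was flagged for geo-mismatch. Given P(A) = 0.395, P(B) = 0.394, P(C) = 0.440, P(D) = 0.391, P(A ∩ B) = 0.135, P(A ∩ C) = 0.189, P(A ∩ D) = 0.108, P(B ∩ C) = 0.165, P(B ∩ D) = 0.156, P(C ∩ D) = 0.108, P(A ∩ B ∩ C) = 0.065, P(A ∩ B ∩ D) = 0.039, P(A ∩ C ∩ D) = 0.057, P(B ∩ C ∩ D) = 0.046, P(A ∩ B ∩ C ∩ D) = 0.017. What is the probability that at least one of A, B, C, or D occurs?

0.949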